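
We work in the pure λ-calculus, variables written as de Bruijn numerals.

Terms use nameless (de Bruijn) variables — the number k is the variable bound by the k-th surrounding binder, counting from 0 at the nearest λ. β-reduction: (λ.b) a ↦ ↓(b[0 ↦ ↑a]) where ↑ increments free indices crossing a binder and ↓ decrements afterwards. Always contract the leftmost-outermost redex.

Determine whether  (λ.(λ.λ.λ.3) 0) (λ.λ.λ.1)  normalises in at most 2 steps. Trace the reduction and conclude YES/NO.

  start: (λ.(λ.λ.λ.3) 0) (λ.λ.λ.1)
  [1] (λ.λ.λ.λ.λ.λ.1) (λ.λ.λ.1)
  [2] λ.λ.λ.λ.λ.1

Answer: YES — reaches normal form λ.λ.λ.λ.λ.1 in 2 ≤ 2 steps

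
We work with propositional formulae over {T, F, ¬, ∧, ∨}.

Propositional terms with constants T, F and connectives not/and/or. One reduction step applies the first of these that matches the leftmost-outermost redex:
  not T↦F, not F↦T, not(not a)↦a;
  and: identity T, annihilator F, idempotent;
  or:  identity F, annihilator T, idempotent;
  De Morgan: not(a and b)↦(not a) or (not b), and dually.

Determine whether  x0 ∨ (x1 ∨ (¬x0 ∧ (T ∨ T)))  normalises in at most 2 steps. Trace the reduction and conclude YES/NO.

  start: x0 ∨ (x1 ∨ (¬x0 ∧ (T ∨ T)))
  →1  x0 ∨ (x1 ∨ (¬x0 ∧ T))
  →2  x0 ∨ (x1 ∨ ¬x0)

Answer: YES — reaches normal form x0 ∨ (x1 ∨ ¬x0) in 2 ≤ 2 steps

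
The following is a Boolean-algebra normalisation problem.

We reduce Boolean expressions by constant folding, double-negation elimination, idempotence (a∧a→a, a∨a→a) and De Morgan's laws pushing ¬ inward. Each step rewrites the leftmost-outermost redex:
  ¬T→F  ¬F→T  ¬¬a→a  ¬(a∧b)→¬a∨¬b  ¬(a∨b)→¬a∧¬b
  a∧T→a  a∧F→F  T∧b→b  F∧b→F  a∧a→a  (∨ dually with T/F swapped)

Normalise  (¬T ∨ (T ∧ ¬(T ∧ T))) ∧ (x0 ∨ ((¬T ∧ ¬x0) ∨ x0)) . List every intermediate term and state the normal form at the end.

Answer: normal form = F  (in 7 steps)

Working:
  start: (¬T ∨ (T ∧ ¬(T ∧ T))) ∧ (x0 ∨ ((¬T ∧ ¬x0) ∨ x0))
  step 1: (F ∨ (T ∧ ¬(T ∧ T))) ∧ (x0 ∨ ((¬T ∧ ¬x0) ∨ x0))
  step 2: (T ∧ ¬(T ∧ T)) ∧ (x0 ∨ ((¬T ∧ ¬x0) ∨ x0))
  step 3: ¬(T ∧ T) ∧ (x0 ∨ ((¬T ∧ ¬x0) ∨ x0))
  step 4: (¬T ∨ ¬T) ∧ (x0 ∨ ((¬T ∧ ¬x0) ∨ x0))
  step 5: ¬T ∧ (x0 ∨ ((¬T ∧ ¬x0) ∨ x0))
  step 6: F ∧ (x0 ∨ ((¬T ∧ ¬x0) ∨ x0))
  step 7: F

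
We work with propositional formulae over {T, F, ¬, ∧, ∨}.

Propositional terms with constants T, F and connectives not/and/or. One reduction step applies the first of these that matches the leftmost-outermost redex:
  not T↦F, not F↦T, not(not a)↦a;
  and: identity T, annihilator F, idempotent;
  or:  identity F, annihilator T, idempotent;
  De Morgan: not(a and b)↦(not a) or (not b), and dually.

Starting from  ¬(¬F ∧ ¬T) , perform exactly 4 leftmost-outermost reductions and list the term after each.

Answer: after 4 steps: T

Derivation:
  start: ¬(¬F ∧ ¬T)
  →1  ¬¬F ∨ ¬¬T
  →2  F ∨ ¬¬T
  →3  ¬¬T
  →4  T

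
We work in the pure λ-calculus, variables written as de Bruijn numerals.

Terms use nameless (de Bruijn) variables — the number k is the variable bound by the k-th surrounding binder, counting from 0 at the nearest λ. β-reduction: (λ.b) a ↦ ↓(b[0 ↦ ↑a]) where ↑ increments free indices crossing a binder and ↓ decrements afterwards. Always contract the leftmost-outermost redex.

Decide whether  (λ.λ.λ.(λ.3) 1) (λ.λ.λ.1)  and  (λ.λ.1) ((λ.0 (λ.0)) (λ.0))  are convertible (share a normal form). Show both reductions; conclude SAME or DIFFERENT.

Term A:
  start: (λ.λ.λ.(λ.3) 1) (λ.λ.λ.1)
  [1] λ.λ.(λ.λ.λ.λ.1) 1
  [2] λ.λ.λ.λ.λ.1

Term B:
  start: (λ.λ.1) ((λ.0 (λ.0)) (λ.0))
  [1] λ.(λ.0 (λ.0)) (λ.0)
  [2] λ.(λ.0) (λ.0)
  [3] λ.λ.0

Answer: DIFFERENT — A ⇓ λ.λ.λ.λ.λ.1, B ⇓ λ.λ.0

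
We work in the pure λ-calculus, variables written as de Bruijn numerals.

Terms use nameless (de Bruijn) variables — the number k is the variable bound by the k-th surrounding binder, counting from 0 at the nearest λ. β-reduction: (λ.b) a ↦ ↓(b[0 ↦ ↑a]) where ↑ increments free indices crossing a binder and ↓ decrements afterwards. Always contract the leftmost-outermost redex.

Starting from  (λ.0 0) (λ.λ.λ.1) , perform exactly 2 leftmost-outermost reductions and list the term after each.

  start: (λ.0 0) (λ.λ.λ.1)
  step 1: (λ.λ.λ.1) (λ.λ.λ.1)
  step 2: λ.λ.1

Answer: after 2 steps: λ.λ.1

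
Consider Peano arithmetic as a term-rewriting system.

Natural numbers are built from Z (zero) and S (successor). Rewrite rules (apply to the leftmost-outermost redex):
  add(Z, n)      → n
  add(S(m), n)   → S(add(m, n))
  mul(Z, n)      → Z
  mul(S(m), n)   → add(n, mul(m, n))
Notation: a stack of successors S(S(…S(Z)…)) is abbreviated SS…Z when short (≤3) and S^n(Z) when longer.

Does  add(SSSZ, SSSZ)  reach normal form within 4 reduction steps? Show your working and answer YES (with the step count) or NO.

  start: add(SSSZ, SSSZ)
  [1] S(add(SSZ, SSSZ))
  [2] S(S(add(SZ, SSSZ)))
  [3] S(S(S(add(Z, SSSZ))))
  [4] S^6(Z)

Answer: YES — reaches normal form S^6(Z) in 4 ≤ 4 steps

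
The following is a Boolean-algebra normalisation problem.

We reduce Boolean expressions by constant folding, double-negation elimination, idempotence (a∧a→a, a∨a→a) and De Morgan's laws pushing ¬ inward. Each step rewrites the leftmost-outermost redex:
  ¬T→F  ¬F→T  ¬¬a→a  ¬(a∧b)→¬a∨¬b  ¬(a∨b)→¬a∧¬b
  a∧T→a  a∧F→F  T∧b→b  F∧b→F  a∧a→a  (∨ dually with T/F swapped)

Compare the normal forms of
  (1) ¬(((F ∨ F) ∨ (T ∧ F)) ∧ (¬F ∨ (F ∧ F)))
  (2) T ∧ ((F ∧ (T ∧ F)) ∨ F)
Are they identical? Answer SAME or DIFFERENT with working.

Term A:
  start: ¬(((F ∨ F) ∨ (T ∧ F)) ∧ (¬F ∨ (F ∧ F)))
  →1  ¬((F ∨ F) ∨ (T ∧ F)) ∨ ¬(¬F ∨ (F ∧ F))
  →2  (¬(F ∨ F) ∧ ¬(T ∧ F)) ∨ ¬(¬F ∨ (F ∧ F))
  →3  ((¬F ∧ ¬F) ∧ ¬(T ∧ F)) ∨ ¬(¬F ∨ (F ∧ F))
  →4  (¬F ∧ ¬(T ∧ F)) ∨ ¬(¬F ∨ (F ∧ F))
  →5  (T ∧ ¬(T ∧ F)) ∨ ¬(¬F ∨ (F ∧ F))
  →6  ¬(T ∧ F) ∨ ¬(¬F ∨ (F ∧ F))
  →7  (¬T ∨ ¬F) ∨ ¬(¬F ∨ (F ∧ F))
  →8  (F ∨ ¬F) ∨ ¬(¬F ∨ (F ∧ F))
  →9  ¬F ∨ ¬(¬F ∨ (F ∧ F))
  →10  T ∨ ¬(¬F ∨ (F ∧ F))
  →11  T

Term B:
  start: T ∧ ((F ∧ (T ∧ F)) ∨ F)
  →1  (F ∧ (T ∧ F)) ∨ F
  →2  F ∧ (T ∧ F)
  →3  F

Answer: DIFFERENT — A ⇓ T, B ⇓ F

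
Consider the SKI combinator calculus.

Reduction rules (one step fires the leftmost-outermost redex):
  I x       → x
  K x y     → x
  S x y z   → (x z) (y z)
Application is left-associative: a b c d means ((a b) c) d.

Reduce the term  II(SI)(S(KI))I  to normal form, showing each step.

  start: II(SI)(S(KI))I
  step 1: I(SI)(S(KI))I
  step 2: SI(S(KI))I
  step 3: II(S(KI)I)
  step 4: I(S(KI)I)
  step 5: S(KI)I

Answer: normal form = S(KI)I  (in 5 steps)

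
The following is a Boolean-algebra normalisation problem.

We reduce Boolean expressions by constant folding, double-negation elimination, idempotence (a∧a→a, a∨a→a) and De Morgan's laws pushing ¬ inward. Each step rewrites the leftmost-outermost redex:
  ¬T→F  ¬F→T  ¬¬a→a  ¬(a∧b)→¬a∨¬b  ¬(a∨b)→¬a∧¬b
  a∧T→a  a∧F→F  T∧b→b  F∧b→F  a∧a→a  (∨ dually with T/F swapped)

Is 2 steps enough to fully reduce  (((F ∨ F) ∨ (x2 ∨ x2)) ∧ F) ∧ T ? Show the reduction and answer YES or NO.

  start: (((F ∨ F) ∨ (x2 ∨ x2)) ∧ F) ∧ T
  →1  ((F ∨ F) ∨ (x2 ∨ x2)) ∧ F
  →2  F

Answer: YES — reaches normal form F in 2 ≤ 2 steps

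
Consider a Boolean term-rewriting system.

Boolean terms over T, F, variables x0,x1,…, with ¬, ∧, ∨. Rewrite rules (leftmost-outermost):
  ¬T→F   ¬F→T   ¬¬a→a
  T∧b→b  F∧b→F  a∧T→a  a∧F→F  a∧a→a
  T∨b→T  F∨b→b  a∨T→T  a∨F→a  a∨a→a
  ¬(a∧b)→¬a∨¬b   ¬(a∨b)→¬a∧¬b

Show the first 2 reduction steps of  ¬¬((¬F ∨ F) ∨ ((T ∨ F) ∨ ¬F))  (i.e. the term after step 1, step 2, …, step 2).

Answer: after 2 steps: ¬F ∨ ((T ∨ F) ∨ ¬F)

Reduction:
  start: ¬¬((¬F ∨ F) ∨ ((T ∨ F) ∨ ¬F))
  [1] (¬F ∨ F) ∨ ((T ∨ F) ∨ ¬F)
  [2] ¬F ∨ ((T ∨ F) ∨ ¬F)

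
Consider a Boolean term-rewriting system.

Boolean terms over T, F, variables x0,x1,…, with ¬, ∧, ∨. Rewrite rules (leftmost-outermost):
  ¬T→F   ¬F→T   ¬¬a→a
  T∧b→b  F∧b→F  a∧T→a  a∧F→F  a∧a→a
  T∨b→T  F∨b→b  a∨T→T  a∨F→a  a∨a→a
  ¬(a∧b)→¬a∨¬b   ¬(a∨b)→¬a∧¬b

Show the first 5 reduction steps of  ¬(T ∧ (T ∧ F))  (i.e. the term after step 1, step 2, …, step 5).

Answer: after 5 steps: F ∨ ¬F

Derivation:
  start: ¬(T ∧ (T ∧ F))
  →1  ¬T ∨ ¬(T ∧ F)
  →2  F ∨ ¬(T ∧ F)
  →3  ¬(T ∧ F)
  →4  ¬T ∨ ¬F
  →5  F ∨ ¬F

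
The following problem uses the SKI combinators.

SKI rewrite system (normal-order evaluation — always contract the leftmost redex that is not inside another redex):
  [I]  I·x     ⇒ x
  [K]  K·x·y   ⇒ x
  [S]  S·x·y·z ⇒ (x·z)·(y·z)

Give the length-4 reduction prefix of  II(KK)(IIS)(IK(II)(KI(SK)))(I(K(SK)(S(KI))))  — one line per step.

  start: II(KK)(IIS)(IK(II)(KI(SK)))(I(K(SK)(S(KI))))
  →1  I(KK)(IIS)(IK(II)(KI(SK)))(I(K(SK)(S(KI))))
  →2  KK(IIS)(IK(II)(KI(SK)))(I(K(SK)(S(KI))))
  →3  K(IK(II)(KI(SK)))(I(K(SK)(S(KI))))
  →4  IK(II)(KI(SK))

Answer: after 4 steps: IK(II)(KI(SK))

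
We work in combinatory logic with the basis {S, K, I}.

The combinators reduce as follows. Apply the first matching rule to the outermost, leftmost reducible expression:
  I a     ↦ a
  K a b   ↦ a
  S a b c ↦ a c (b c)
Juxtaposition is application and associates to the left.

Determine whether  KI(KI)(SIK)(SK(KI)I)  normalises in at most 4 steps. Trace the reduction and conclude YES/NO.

  start: KI(KI)(SIK)(SK(KI)I)
  →1  I(SIK)(SK(KI)I)
  →2  SIK(SK(KI)I)
  →3  I(SK(KI)I)(K(SK(KI)I))
  →4  SK(KI)I(K(SK(KI)I))

Answer: NO — after 4 steps the term is SK(KI)I(K(SK(KI)I)), not yet normal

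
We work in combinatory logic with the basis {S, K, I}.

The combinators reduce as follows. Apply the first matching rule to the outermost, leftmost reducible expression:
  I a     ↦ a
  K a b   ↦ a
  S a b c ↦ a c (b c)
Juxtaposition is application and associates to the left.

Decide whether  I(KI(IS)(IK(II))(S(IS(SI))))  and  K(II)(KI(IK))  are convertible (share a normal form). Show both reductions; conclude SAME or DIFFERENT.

Answer: SAME — A ⇓ I, B ⇓ I

Working:
Term A:
  start: I(KI(IS)(IK(II))(S(IS(SI))))
  step 1: KI(IS)(IK(II))(S(IS(SI)))
  step 2: I(IK(II))(S(IS(SI)))
  step 3: IK(II)(S(IS(SI)))
  step 4: K(II)(S(IS(SI)))
  step 5: II
  step 6: I

Term B:
  start: K(II)(KI(IK))
  step 1: II
  step 2: I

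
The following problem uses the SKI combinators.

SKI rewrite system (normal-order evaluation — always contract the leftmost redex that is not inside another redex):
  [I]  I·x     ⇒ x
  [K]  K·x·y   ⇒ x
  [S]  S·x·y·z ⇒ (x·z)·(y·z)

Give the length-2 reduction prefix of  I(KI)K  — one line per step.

Answer: after 2 steps: I

Working:
  start: I(KI)K
  step 1: KIK
  step 2: I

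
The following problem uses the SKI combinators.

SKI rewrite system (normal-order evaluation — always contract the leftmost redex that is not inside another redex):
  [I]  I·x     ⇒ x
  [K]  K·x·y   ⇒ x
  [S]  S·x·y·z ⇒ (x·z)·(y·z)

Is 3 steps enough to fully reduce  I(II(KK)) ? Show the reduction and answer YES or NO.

Answer: YES — reaches normal form KK in 3 ≤ 3 steps

Reduction:
  start: I(II(KK))
  →1  II(KK)
  →2  I(KK)
  →3  KK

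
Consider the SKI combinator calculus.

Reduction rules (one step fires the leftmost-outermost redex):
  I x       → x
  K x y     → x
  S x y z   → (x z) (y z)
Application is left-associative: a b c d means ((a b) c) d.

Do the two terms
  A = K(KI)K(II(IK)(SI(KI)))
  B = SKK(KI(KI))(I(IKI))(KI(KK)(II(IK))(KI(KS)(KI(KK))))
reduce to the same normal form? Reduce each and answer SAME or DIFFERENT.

Term A:
  start: K(KI)K(II(IK)(SI(KI)))
  step 1: KI(II(IK)(SI(KI)))
  step 2: I

Term B:
  start: SKK(KI(KI))(I(IKI))(KI(KK)(II(IK))(KI(KS)(KI(KK))))
  step 1: K(KI(KI))(K(KI(KI)))(I(IKI))(KI(KK)(II(IK))(KI(KS)(KI(KK))))
  step 2: KI(KI)(I(IKI))(KI(KK)(II(IK))(KI(KS)(KI(KK))))
  step 3: I(I(IKI))(KI(KK)(II(IK))(KI(KS)(KI(KK))))
  step 4: I(IKI)(KI(KK)(II(IK))(KI(KS)(KI(KK))))
  step 5: IKI(KI(KK)(II(IK))(KI(KS)(KI(KK))))
  step 6: KI(KI(KK)(II(IK))(KI(KS)(KI(KK))))
  step 7: I

Answer: SAME — A ⇓ I, B ⇓ I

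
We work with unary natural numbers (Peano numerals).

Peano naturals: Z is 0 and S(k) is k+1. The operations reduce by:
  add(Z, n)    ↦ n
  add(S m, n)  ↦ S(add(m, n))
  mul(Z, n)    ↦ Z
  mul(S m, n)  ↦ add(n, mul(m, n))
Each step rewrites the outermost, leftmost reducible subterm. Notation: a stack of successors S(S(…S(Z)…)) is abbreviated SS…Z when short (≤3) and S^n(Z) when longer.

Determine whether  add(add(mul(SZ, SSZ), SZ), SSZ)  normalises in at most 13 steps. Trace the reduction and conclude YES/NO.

  start: add(add(mul(SZ, SSZ), SZ), SSZ)
  step 1: add(add(add(SSZ, mul(Z, SSZ)), SZ), SSZ)
  step 2: add(add(S(add(SZ, mul(Z, SSZ))), SZ), SSZ)
  step 3: add(S(add(add(SZ, mul(Z, SSZ)), SZ)), SSZ)
  step 4: S(add(add(add(SZ, mul(Z, SSZ)), SZ), SSZ))
  step 5: S(add(add(S(add(Z, mul(Z, SSZ))), SZ), SSZ))
  step 6: S(add(S(add(add(Z, mul(Z, SSZ)), SZ)), SSZ))
  step 7: S(S(add(add(add(Z, mul(Z, SSZ)), SZ), SSZ)))
  step 8: S(S(add(add(mul(Z, SSZ), SZ), SSZ)))
  step 9: S(S(add(add(Z, SZ), SSZ)))
  step 10: S(S(add(SZ, SSZ)))
  step 11: S(S(S(add(Z, SSZ))))
  step 12: S^5(Z)

Answer: YES — reaches normal form S^5(Z) in 12 ≤ 13 steps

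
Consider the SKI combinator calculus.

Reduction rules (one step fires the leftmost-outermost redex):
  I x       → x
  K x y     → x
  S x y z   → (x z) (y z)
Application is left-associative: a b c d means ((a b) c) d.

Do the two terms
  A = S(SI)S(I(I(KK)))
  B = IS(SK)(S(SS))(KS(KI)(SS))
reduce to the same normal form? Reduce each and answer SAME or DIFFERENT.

Answer: DIFFERENT — A ⇓ S(KK)K, B ⇓ S(SS)(S(SS))

Reduction:
Term A:
  start: S(SI)S(I(I(KK)))
  [1] SI(I(I(KK)))(S(I(I(KK))))
  [2] I(S(I(I(KK))))(I(I(KK))(S(I(I(KK)))))
  [3] S(I(I(KK)))(I(I(KK))(S(I(I(KK)))))
  [4] S(I(KK))(I(I(KK))(S(I(I(KK)))))
  [5] S(KK)(I(I(KK))(S(I(I(KK)))))
  [6] S(KK)(I(KK)(S(I(I(KK)))))
  [7] S(KK)(KK(S(I(I(KK)))))
  [8] S(KK)K

Term B:
  start: IS(SK)(S(SS))(KS(KI)(SS))
  [1] S(SK)(S(SS))(KS(KI)(SS))
  [2] SK(KS(KI)(SS))(S(SS)(KS(KI)(SS)))
  [3] K(S(SS)(KS(KI)(SS)))(KS(KI)(SS)(S(SS)(KS(KI)(SS))))
  [4] S(SS)(KS(KI)(SS))
  [5] S(SS)(S(SS))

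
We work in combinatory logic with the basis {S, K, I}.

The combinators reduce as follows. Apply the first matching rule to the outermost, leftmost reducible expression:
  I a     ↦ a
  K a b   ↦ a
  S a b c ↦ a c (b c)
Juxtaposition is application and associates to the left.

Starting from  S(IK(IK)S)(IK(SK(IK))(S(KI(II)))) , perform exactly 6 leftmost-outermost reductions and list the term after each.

  start: S(IK(IK)S)(IK(SK(IK))(S(KI(II))))
  [1] S(K(IK)S)(IK(SK(IK))(S(KI(II))))
  [2] S(IK)(IK(SK(IK))(S(KI(II))))
  [3] SK(IK(SK(IK))(S(KI(II))))
  [4] SK(K(SK(IK))(S(KI(II))))
  [5] SK(SK(IK))
  [6] SK(SKK)

Answer: after 6 steps: SK(SKK)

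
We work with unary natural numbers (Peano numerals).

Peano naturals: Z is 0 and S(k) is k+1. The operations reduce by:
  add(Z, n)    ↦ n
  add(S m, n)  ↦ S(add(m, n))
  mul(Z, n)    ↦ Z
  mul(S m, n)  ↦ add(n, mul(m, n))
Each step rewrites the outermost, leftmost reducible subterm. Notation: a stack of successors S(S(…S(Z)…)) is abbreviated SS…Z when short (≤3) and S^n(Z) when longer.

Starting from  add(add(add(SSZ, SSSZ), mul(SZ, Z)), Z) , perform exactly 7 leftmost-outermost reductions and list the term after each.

  start: add(add(add(SSZ, SSSZ), mul(SZ, Z)), Z)
  [1] add(add(S(add(SZ, SSSZ)), mul(SZ, Z)), Z)
  [2] add(S(add(add(SZ, SSSZ), mul(SZ, Z))), Z)
  [3] S(add(add(add(SZ, SSSZ), mul(SZ, Z)), Z))
  [4] S(add(add(S(add(Z, SSSZ)), mul(SZ, Z)), Z))
  [5] S(add(S(add(add(Z, SSSZ), mul(SZ, Z))), Z))
  [6] S(S(add(add(add(Z, SSSZ), mul(SZ, Z)), Z)))
  [7] S(S(add(add(SSSZ, mul(SZ, Z)), Z)))

Answer: after 7 steps: S(S(add(add(SSSZ, mul(SZ, Z)), Z)))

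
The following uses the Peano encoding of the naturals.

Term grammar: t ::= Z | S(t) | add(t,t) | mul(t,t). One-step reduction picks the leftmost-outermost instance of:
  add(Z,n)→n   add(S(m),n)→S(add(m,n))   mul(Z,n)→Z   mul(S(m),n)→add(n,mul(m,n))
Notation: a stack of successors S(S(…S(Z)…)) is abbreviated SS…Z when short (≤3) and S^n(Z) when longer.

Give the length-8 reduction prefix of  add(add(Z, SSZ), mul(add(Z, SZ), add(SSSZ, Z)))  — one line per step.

  start: add(add(Z, SSZ), mul(add(Z, SZ), add(SSSZ, Z)))
  step 1: add(SSZ, mul(add(Z, SZ), add(SSSZ, Z)))
  step 2: S(add(SZ, mul(add(Z, SZ), add(SSSZ, Z))))
  step 3: S(S(add(Z, mul(add(Z, SZ), add(SSSZ, Z)))))
  step 4: S(S(mul(add(Z, SZ), add(SSSZ, Z))))
  step 5: S(S(mul(SZ, add(SSSZ, Z))))
  step 6: S(S(add(add(SSSZ, Z), mul(Z, add(SSSZ, Z)))))
  step 7: S(S(add(S(add(SSZ, Z)), mul(Z, add(SSSZ, Z)))))
  step 8: S(S(S(add(add(SSZ, Z), mul(Z, add(SSSZ, Z))))))

Answer: after 8 steps: S(S(S(add(add(SSZ, Z), mul(Z, add(SSSZ, Z))))))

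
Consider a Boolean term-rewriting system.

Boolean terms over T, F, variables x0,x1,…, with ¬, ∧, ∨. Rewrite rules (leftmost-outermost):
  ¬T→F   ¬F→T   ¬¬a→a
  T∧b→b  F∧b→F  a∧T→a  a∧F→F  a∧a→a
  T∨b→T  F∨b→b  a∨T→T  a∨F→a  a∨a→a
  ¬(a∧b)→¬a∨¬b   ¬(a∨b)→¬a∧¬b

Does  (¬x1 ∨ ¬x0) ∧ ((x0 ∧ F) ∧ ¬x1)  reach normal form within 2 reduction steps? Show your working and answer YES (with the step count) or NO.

  start: (¬x1 ∨ ¬x0) ∧ ((x0 ∧ F) ∧ ¬x1)
  →1  (¬x1 ∨ ¬x0) ∧ (F ∧ ¬x1)
  →2  (¬x1 ∨ ¬x0) ∧ F

Answer: NO — after 2 steps the term is (¬x1 ∨ ¬x0) ∧ F, not yet normal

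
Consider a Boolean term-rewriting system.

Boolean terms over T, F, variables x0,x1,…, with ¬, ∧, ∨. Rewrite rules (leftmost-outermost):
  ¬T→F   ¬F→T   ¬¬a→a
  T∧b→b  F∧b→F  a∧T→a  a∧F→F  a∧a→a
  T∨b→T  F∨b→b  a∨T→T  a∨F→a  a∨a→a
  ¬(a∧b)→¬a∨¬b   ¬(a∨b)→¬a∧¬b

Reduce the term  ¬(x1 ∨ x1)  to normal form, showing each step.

  start: ¬(x1 ∨ x1)
  [1] ¬x1 ∧ ¬x1
  [2] ¬x1

Answer: normal form = ¬x1  (in 2 steps)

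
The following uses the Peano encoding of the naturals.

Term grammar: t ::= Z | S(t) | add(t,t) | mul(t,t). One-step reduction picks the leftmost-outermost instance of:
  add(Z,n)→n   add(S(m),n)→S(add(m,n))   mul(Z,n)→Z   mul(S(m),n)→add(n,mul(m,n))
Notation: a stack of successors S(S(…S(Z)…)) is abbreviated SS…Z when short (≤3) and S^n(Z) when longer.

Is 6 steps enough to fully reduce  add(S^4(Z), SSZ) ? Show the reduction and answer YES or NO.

Answer: YES — reaches normal form S^6(Z) in 5 ≤ 6 steps

Reduction:
  start: add(S^4(Z), SSZ)
  [1] S(add(SSSZ, SSZ))
  [2] S(S(add(SSZ, SSZ)))
  [3] S(S(S(add(SZ, SSZ))))
  [4] S(S(S(S(add(Z, SSZ)))))
  [5] S^6(Z)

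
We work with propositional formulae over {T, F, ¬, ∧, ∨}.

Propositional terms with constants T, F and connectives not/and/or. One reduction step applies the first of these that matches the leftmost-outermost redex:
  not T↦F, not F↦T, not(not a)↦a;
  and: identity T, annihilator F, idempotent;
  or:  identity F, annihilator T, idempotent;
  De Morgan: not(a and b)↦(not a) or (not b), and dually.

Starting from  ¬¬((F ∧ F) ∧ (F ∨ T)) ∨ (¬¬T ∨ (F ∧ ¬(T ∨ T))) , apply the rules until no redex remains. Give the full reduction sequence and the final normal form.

  start: ¬¬((F ∧ F) ∧ (F ∨ T)) ∨ (¬¬T ∨ (F ∧ ¬(T ∨ T)))
  [1] ((F ∧ F) ∧ (F ∨ T)) ∨ (¬¬T ∨ (F ∧ ¬(T ∨ T)))
  [2] (F ∧ (F ∨ T)) ∨ (¬¬T ∨ (F ∧ ¬(T ∨ T)))
  [3] F ∨ (¬¬T ∨ (F ∧ ¬(T ∨ T)))
  [4] ¬¬T ∨ (F ∧ ¬(T ∨ T))
  [5] T ∨ (F ∧ ¬(T ∨ T))
  [6] T

Answer: normal form = T  (in 6 steps)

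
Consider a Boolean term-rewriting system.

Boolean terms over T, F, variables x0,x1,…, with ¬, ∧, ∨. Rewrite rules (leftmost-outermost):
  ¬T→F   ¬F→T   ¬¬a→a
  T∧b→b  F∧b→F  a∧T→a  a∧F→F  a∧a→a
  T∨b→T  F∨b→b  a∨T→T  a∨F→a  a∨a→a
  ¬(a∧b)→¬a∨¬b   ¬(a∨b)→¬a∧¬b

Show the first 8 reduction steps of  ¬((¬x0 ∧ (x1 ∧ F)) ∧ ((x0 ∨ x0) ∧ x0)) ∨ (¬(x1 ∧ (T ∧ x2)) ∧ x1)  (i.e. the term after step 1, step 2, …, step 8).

Answer: after 8 steps: T ∨ (¬(x1 ∧ (T ∧ x2)) ∧ x1)

Derivation:
  start: ¬((¬x0 ∧ (x1 ∧ F)) ∧ ((x0 ∨ x0) ∧ x0)) ∨ (¬(x1 ∧ (T ∧ x2)) ∧ x1)
  step 1: (¬(¬x0 ∧ (x1 ∧ F)) ∨ ¬((x0 ∨ x0) ∧ x0)) ∨ (¬(x1 ∧ (T ∧ x2)) ∧ x1)
  step 2: ((¬¬x0 ∨ ¬(x1 ∧ F)) ∨ ¬((x0 ∨ x0) ∧ x0)) ∨ (¬(x1 ∧ (T ∧ x2)) ∧ x1)
  step 3: ((x0 ∨ ¬(x1 ∧ F)) ∨ ¬((x0 ∨ x0) ∧ x0)) ∨ (¬(x1 ∧ (T ∧ x2)) ∧ x1)
  step 4: ((x0 ∨ (¬x1 ∨ ¬F)) ∨ ¬((x0 ∨ x0) ∧ x0)) ∨ (¬(x1 ∧ (T ∧ x2)) ∧ x1)
  step 5: ((x0 ∨ (¬x1 ∨ T)) ∨ ¬((x0 ∨ x0) ∧ x0)) ∨ (¬(x1 ∧ (T ∧ x2)) ∧ x1)
  step 6: ((x0 ∨ T) ∨ ¬((x0 ∨ x0) ∧ x0)) ∨ (¬(x1 ∧ (T ∧ x2)) ∧ x1)
  step 7: (T ∨ ¬((x0 ∨ x0) ∧ x0)) ∨ (¬(x1 ∧ (T ∧ x2)) ∧ x1)
  step 8: T ∨ (¬(x1 ∧ (T ∧ x2)) ∧ x1)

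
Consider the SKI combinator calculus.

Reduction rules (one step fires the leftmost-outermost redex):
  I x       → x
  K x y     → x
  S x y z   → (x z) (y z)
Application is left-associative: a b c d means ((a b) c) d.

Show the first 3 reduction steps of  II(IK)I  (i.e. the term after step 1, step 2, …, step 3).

Answer: after 3 steps: KI

Reduction:
  start: II(IK)I
  step 1: I(IK)I
  step 2: IKI
  step 3: KI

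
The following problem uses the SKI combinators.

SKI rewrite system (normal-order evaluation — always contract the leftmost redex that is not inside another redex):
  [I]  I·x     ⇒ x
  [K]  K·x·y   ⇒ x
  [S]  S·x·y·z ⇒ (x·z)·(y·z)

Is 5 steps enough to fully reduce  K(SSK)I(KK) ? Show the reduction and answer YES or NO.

  start: K(SSK)I(KK)
  step 1: SSK(KK)
  step 2: S(KK)(K(KK))

Answer: YES — reaches normal form S(KK)(K(KK)) in 2 ≤ 5 steps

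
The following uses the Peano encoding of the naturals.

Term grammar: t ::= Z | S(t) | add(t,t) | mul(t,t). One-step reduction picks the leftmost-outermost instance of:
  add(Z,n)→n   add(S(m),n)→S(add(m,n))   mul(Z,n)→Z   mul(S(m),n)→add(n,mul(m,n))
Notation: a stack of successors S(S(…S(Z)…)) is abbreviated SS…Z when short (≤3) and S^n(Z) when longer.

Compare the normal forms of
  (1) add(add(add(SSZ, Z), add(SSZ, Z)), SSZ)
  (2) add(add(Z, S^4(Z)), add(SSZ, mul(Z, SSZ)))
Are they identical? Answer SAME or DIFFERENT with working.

Answer: SAME — A ⇓ S^6(Z), B ⇓ S^6(Z)

Derivation:
Term A:
  start: add(add(add(SSZ, Z), add(SSZ, Z)), SSZ)
  [1] add(add(S(add(SZ, Z)), add(SSZ, Z)), SSZ)
  [2] add(S(add(add(SZ, Z), add(SSZ, Z))), SSZ)
  [3] S(add(add(add(SZ, Z), add(SSZ, Z)), SSZ))
  [4] S(add(add(S(add(Z, Z)), add(SSZ, Z)), SSZ))
  [5] S(add(S(add(add(Z, Z), add(SSZ, Z))), SSZ))
  [6] S(S(add(add(add(Z, Z), add(SSZ, Z)), SSZ)))
  [7] S(S(add(add(Z, add(SSZ, Z)), SSZ)))
  [8] S(S(add(add(SSZ, Z), SSZ)))
  [9] S(S(add(S(add(SZ, Z)), SSZ)))
  [10] S(S(S(add(add(SZ, Z), SSZ))))
  [11] S(S(S(add(S(add(Z, Z)), SSZ))))
  [12] S(S(S(S(add(add(Z, Z), SSZ)))))
  [13] S(S(S(S(add(Z, SSZ)))))
  [14] S^6(Z)

Term B:
  start: add(add(Z, S^4(Z)), add(SSZ, mul(Z, SSZ)))
  [1] add(S^4(Z), add(SSZ, mul(Z, SSZ)))
  [2] S(add(SSSZ, add(SSZ, mul(Z, SSZ))))
  [3] S(S(add(SSZ, add(SSZ, mul(Z, SSZ)))))
  [4] S(S(S(add(SZ, add(SSZ, mul(Z, SSZ))))))
  [5] S(S(S(S(add(Z, add(SSZ, mul(Z, SSZ)))))))
  [6] S(S(S(S(add(SSZ, mul(Z, SSZ))))))
  [7] S(S(S(S(S(add(SZ, mul(Z, SSZ)))))))
  [8] S(S(S(S(S(S(add(Z, mul(Z, SSZ))))))))
  [9] S(S(S(S(S(S(mul(Z, SSZ)))))))
  [10] S^6(Z)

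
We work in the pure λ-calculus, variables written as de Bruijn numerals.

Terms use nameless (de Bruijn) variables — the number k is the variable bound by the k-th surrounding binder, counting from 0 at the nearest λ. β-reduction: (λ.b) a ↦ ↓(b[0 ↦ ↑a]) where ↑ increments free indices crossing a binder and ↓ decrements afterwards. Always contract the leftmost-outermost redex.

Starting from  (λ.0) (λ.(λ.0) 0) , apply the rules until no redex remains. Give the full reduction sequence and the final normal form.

Answer: normal form = λ.0  (in 2 steps)

Reduction:
  start: (λ.0) (λ.(λ.0) 0)
  [1] λ.(λ.0) 0
  [2] λ.0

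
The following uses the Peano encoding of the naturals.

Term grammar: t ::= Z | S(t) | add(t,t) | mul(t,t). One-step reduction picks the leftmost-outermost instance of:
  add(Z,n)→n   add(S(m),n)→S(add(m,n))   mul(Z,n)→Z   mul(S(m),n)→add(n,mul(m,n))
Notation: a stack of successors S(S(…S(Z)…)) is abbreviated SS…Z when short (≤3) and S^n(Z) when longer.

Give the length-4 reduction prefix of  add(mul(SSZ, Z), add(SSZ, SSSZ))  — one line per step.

Answer: after 4 steps: add(mul(Z, Z), add(SSZ, SSSZ))

Working:
  start: add(mul(SSZ, Z), add(SSZ, SSSZ))
  [1] add(add(Z, mul(SZ, Z)), add(SSZ, SSSZ))
  [2] add(mul(SZ, Z), add(SSZ, SSSZ))
  [3] add(add(Z, mul(Z, Z)), add(SSZ, SSSZ))
  [4] add(mul(Z, Z), add(SSZ, SSSZ))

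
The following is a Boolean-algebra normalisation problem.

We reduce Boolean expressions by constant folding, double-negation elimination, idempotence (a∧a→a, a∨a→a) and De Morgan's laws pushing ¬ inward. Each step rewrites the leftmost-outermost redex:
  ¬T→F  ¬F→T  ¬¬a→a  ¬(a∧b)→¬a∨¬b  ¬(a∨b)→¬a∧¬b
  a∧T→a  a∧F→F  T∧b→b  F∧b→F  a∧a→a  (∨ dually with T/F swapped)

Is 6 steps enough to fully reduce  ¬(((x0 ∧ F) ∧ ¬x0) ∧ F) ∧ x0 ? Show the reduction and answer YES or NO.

  start: ¬(((x0 ∧ F) ∧ ¬x0) ∧ F) ∧ x0
  step 1: (¬((x0 ∧ F) ∧ ¬x0) ∨ ¬F) ∧ x0
  step 2: ((¬(x0 ∧ F) ∨ ¬¬x0) ∨ ¬F) ∧ x0
  step 3: (((¬x0 ∨ ¬F) ∨ ¬¬x0) ∨ ¬F) ∧ x0
  step 4: (((¬x0 ∨ T) ∨ ¬¬x0) ∨ ¬F) ∧ x0
  step 5: ((T ∨ ¬¬x0) ∨ ¬F) ∧ x0
  step 6: (T ∨ ¬F) ∧ x0

Answer: NO — after 6 steps the term is (T ∨ ¬F) ∧ x0, not yet normal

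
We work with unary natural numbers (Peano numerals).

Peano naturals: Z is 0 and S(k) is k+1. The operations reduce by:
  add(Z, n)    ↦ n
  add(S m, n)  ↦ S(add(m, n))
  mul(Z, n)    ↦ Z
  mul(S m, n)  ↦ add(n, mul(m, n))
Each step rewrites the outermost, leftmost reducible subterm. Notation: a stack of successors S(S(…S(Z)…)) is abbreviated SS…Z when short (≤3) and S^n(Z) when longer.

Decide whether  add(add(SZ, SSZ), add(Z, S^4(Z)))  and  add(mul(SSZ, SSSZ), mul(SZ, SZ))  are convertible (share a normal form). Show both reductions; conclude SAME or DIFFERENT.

Term A:
  start: add(add(SZ, SSZ), add(Z, S^4(Z)))
  [1] add(S(add(Z, SSZ)), add(Z, S^4(Z)))
  [2] S(add(add(Z, SSZ), add(Z, S^4(Z))))
  [3] S(add(SSZ, add(Z, S^4(Z))))
  [4] S(S(add(SZ, add(Z, S^4(Z)))))
  [5] S(S(S(add(Z, add(Z, S^4(Z))))))
  [6] S(S(S(add(Z, S^4(Z)))))
  [7] S^7(Z)

Term B:
  start: add(mul(SSZ, SSSZ), mul(SZ, SZ))
  [1] add(add(SSSZ, mul(SZ, SSSZ)), mul(SZ, SZ))
  [2] add(S(add(SSZ, mul(SZ, SSSZ))), mul(SZ, SZ))
  [3] S(add(add(SSZ, mul(SZ, SSSZ)), mul(SZ, SZ)))
  [4] S(add(S(add(SZ, mul(SZ, SSSZ))), mul(SZ, SZ)))
  [5] S(S(add(add(SZ, mul(SZ, SSSZ)), mul(SZ, SZ))))
  [6] S(S(add(S(add(Z, mul(SZ, SSSZ))), mul(SZ, SZ))))
  [7] S(S(S(add(add(Z, mul(SZ, SSSZ)), mul(SZ, SZ)))))
  [8] S(S(S(add(mul(SZ, SSSZ), mul(SZ, SZ)))))
  [9] S(S(S(add(add(SSSZ, mul(Z, SSSZ)), mul(SZ, SZ)))))
  [10] S(S(S(add(S(add(SSZ, mul(Z, SSSZ))), mul(SZ, SZ)))))
  [11] S(S(S(S(add(add(SSZ, mul(Z, SSSZ)), mul(SZ, SZ))))))
  [12] S(S(S(S(add(S(add(SZ, mul(Z, SSSZ))), mul(SZ, SZ))))))
  [13] S(S(S(S(S(add(add(SZ, mul(Z, SSSZ)), mul(SZ, SZ)))))))
  [14] S(S(S(S(S(add(S(add(Z, mul(Z, SSSZ))), mul(SZ, SZ)))))))
  [15] S(S(S(S(S(S(add(add(Z, mul(Z, SSSZ)), mul(SZ, SZ))))))))
  [16] S(S(S(S(S(S(add(mul(Z, SSSZ), mul(SZ, SZ))))))))
  [17] S(S(S(S(S(S(add(Z, mul(SZ, SZ))))))))
  [18] S(S(S(S(S(S(mul(SZ, SZ)))))))
  [19] S(S(S(S(S(S(add(SZ, mul(Z, SZ))))))))
  [20] S(S(S(S(S(S(S(add(Z, mul(Z, SZ)))))))))
  [21] S(S(S(S(S(S(S(mul(Z, SZ))))))))
  [22] S^7(Z)

Answer: SAME — A ⇓ S^7(Z), B ⇓ S^7(Z)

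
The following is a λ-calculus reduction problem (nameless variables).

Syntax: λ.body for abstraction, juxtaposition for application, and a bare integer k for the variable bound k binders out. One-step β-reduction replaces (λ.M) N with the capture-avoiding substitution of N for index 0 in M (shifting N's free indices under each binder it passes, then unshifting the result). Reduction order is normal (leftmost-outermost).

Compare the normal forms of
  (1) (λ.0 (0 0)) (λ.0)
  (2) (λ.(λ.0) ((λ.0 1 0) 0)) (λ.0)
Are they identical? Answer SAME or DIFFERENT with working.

Answer: SAME — A ⇓ λ.0, B ⇓ λ.0

Derivation:
Term A:
  start: (λ.0 (0 0)) (λ.0)
  [1] (λ.0) ((λ.0) (λ.0))
  [2] (λ.0) (λ.0)
  [3] λ.0

Term B:
  start: (λ.(λ.0) ((λ.0 1 0) 0)) (λ.0)
  [1] (λ.0) ((λ.0 (λ.0) 0) (λ.0))
  [2] (λ.0 (λ.0) 0) (λ.0)
  [3] (λ.0) (λ.0) (λ.0)
  [4] (λ.0) (λ.0)
  [5] λ.0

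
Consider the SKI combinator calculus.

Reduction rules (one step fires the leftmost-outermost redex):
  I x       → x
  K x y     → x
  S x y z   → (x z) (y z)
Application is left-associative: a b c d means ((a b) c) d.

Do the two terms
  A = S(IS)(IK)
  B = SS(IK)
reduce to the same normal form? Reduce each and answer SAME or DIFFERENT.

Term A:
  start: S(IS)(IK)
  →1  SS(IK)
  →2  SSK

Term B:
  start: SS(IK)
  →1  SSK

Answer: SAME — A ⇓ SSK, B ⇓ SSK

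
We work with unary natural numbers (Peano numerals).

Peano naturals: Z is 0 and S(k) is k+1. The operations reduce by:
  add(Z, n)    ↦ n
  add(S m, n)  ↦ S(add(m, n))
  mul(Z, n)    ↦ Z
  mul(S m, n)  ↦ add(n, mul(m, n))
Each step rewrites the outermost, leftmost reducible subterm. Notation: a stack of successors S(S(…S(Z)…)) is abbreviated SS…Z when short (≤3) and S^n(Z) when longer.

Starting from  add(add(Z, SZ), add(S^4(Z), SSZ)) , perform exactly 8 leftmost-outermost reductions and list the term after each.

Answer: after 8 steps: S^7(Z)

Derivation:
  start: add(add(Z, SZ), add(S^4(Z), SSZ))
  [1] add(SZ, add(S^4(Z), SSZ))
  [2] S(add(Z, add(S^4(Z), SSZ)))
  [3] S(add(S^4(Z), SSZ))
  [4] S(S(add(SSSZ, SSZ)))
  [5] S(S(S(add(SSZ, SSZ))))
  [6] S(S(S(S(add(SZ, SSZ)))))
  [7] S(S(S(S(S(add(Z, SSZ))))))
  [8] S^7(Z)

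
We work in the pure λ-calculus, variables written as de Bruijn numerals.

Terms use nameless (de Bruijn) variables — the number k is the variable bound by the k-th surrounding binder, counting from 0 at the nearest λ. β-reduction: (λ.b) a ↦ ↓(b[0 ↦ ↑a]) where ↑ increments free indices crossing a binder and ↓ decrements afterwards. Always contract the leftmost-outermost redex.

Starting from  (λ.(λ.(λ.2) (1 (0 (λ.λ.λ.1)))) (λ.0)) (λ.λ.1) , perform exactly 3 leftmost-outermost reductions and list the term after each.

Answer: after 3 steps: λ.λ.1

Working:
  start: (λ.(λ.(λ.2) (1 (0 (λ.λ.λ.1)))) (λ.0)) (λ.λ.1)
  [1] (λ.(λ.λ.λ.1) ((λ.λ.1) (0 (λ.λ.λ.1)))) (λ.0)
  [2] (λ.λ.λ.1) ((λ.λ.1) ((λ.0) (λ.λ.λ.1)))
  [3] λ.λ.1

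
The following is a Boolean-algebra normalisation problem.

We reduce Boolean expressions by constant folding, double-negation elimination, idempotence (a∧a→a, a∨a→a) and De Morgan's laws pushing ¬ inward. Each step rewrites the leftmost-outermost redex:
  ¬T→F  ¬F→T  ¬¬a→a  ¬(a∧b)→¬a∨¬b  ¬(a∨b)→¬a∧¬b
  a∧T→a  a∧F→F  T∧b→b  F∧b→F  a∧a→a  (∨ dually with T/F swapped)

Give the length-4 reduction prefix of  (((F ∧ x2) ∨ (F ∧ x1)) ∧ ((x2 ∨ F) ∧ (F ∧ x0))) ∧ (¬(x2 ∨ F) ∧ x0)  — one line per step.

Answer: after 4 steps: F ∧ (¬(x2 ∨ F) ∧ x0)

Derivation:
  start: (((F ∧ x2) ∨ (F ∧ x1)) ∧ ((x2 ∨ F) ∧ (F ∧ x0))) ∧ (¬(x2 ∨ F) ∧ x0)
  [1] ((F ∨ (F ∧ x1)) ∧ ((x2 ∨ F) ∧ (F ∧ x0))) ∧ (¬(x2 ∨ F) ∧ x0)
  [2] ((F ∧ x1) ∧ ((x2 ∨ F) ∧ (F ∧ x0))) ∧ (¬(x2 ∨ F) ∧ x0)
  [3] (F ∧ ((x2 ∨ F) ∧ (F ∧ x0))) ∧ (¬(x2 ∨ F) ∧ x0)
  [4] F ∧ (¬(x2 ∨ F) ∧ x0)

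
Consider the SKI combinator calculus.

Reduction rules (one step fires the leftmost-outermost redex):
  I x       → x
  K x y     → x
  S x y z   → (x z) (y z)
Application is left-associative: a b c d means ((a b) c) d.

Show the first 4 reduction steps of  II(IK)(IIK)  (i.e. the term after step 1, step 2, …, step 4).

  start: II(IK)(IIK)
  →1  I(IK)(IIK)
  →2  IK(IIK)
  →3  K(IIK)
  →4  K(IK)

Answer: after 4 steps: K(IK)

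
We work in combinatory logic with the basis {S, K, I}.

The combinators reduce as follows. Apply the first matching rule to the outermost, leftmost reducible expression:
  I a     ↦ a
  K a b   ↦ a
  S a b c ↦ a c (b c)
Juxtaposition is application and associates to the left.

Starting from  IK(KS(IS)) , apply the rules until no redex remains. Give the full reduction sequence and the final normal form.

  start: IK(KS(IS))
  [1] K(KS(IS))
  [2] KS

Answer: normal form = KS  (in 2 steps)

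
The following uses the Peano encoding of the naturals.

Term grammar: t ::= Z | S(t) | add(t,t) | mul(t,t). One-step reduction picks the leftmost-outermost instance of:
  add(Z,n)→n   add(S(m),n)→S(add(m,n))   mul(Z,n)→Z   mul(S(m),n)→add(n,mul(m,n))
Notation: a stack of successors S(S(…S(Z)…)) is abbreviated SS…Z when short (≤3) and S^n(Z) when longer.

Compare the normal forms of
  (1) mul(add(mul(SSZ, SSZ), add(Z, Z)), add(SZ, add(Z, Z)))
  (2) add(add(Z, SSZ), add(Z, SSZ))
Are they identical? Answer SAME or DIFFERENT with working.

Answer: SAME — A ⇓ S^4(Z), B ⇓ S^4(Z)

Derivation:
Term A:
  start: mul(add(mul(SSZ, SSZ), add(Z, Z)), add(SZ, add(Z, Z)))
  [1] mul(add(add(SSZ, mul(SZ, SSZ)), add(Z, Z)), add(SZ, add(Z, Z)))
  [2] mul(add(S(add(SZ, mul(SZ, SSZ))), add(Z, Z)), add(SZ, add(Z, Z)))
  [3] mul(S(add(add(SZ, mul(SZ, SSZ)), add(Z, Z))), add(SZ, add(Z, Z)))
  [4] add(add(SZ, add(Z, Z)), mul(add(add(SZ, mul(SZ, SSZ)), add(Z, Z)), add(SZ, add(Z, Z))))
  [5] add(S(add(Z, add(Z, Z))), mul(add(add(SZ, mul(SZ, SSZ)), add(Z, Z)), add(SZ, add(Z, Z))))
  [6] S(add(add(Z, add(Z, Z)), mul(add(add(SZ, mul(SZ, SSZ)), add(Z, Z)), add(SZ, add(Z, Z)))))
  [7] S(add(add(Z, Z), mul(add(add(SZ, mul(SZ, SSZ)), add(Z, Z)), add(SZ, add(Z, Z)))))
  [8] S(add(Z, mul(add(add(SZ, mul(SZ, SSZ)), add(Z, Z)), add(SZ, add(Z, Z)))))
  [9] S(mul(add(add(SZ, mul(SZ, SSZ)), add(Z, Z)), add(SZ, add(Z, Z))))
  [10] S(mul(add(S(add(Z, mul(SZ, SSZ))), add(Z, Z)), add(SZ, add(Z, Z))))
  [11] S(mul(S(add(add(Z, mul(SZ, SSZ)), add(Z, Z))), add(SZ, add(Z, Z))))
  [12] S(add(add(SZ, add(Z, Z)), mul(add(add(Z, mul(SZ, SSZ)), add(Z, Z)), add(SZ, add(Z, Z)))))
  [13] S(add(S(add(Z, add(Z, Z))), mul(add(add(Z, mul(SZ, SSZ)), add(Z, Z)), add(SZ, add(Z, Z)))))
  [14] S(S(add(add(Z, add(Z, Z)), mul(add(add(Z, mul(SZ, SSZ)), add(Z, Z)), add(SZ, add(Z, Z))))))
  [15] S(S(add(add(Z, Z), mul(add(add(Z, mul(SZ, SSZ)), add(Z, Z)), add(SZ, add(Z, Z))))))
  [16] S(S(add(Z, mul(add(add(Z, mul(SZ, SSZ)), add(Z, Z)), add(SZ, add(Z, Z))))))
  [17] S(S(mul(add(add(Z, mul(SZ, SSZ)), add(Z, Z)), add(SZ, add(Z, Z)))))
  [18] S(S(mul(add(mul(SZ, SSZ), add(Z, Z)), add(SZ, add(Z, Z)))))
  [19] S(S(mul(add(add(SSZ, mul(Z, SSZ)), add(Z, Z)), add(SZ, add(Z, Z)))))
  [20] S(S(mul(add(S(add(SZ, mul(Z, SSZ))), add(Z, Z)), add(SZ, add(Z, Z)))))
  [21] S(S(mul(S(add(add(SZ, mul(Z, SSZ)), add(Z, Z))), add(SZ, add(Z, Z)))))
  [22] S(S(add(add(SZ, add(Z, Z)), mul(add(add(SZ, mul(Z, SSZ)), add(Z, Z)), add(SZ, add(Z, Z))))))
  [23] S(S(add(S(add(Z, add(Z, Z))), mul(add(add(SZ, mul(Z, SSZ)), add(Z, Z)), add(SZ, add(Z, Z))))))
  [24] S(S(S(add(add(Z, add(Z, Z)), mul(add(add(SZ, mul(Z, SSZ)), add(Z, Z)), add(SZ, add(Z, Z)))))))
  [25] S(S(S(add(add(Z, Z), mul(add(add(SZ, mul(Z, SSZ)), add(Z, Z)), add(SZ, add(Z, Z)))))))
  [26] S(S(S(add(Z, mul(add(add(SZ, mul(Z, SSZ)), add(Z, Z)), add(SZ, add(Z, Z)))))))
  [27] S(S(S(mul(add(add(SZ, mul(Z, SSZ)), add(Z, Z)), add(SZ, add(Z, Z))))))
  [28] S(S(S(mul(add(S(add(Z, mul(Z, SSZ))), add(Z, Z)), add(SZ, add(Z, Z))))))
  [29] S(S(S(mul(S(add(add(Z, mul(Z, SSZ)), add(Z, Z))), add(SZ, add(Z, Z))))))
  [30] S(S(S(add(add(SZ, add(Z, Z)), mul(add(add(Z, mul(Z, SSZ)), add(Z, Z)), add(SZ, add(Z, Z)))))))
  [31] S(S(S(add(S(add(Z, add(Z, Z))), mul(add(add(Z, mul(Z, SSZ)), add(Z, Z)), add(SZ, add(Z, Z)))))))
  [32] S(S(S(S(add(add(Z, add(Z, Z)), mul(add(add(Z, mul(Z, SSZ)), add(Z, Z)), add(SZ, add(Z, Z))))))))
  [33] S(S(S(S(add(add(Z, Z), mul(add(add(Z, mul(Z, SSZ)), add(Z, Z)), add(SZ, add(Z, Z))))))))
  [34] S(S(S(S(add(Z, mul(add(add(Z, mul(Z, SSZ)), add(Z, Z)), add(SZ, add(Z, Z))))))))
  [35] S(S(S(S(mul(add(add(Z, mul(Z, SSZ)), add(Z, Z)), add(SZ, add(Z, Z)))))))
  [36] S(S(S(S(mul(add(mul(Z, SSZ), add(Z, Z)), add(SZ, add(Z, Z)))))))
  [37] S(S(S(S(mul(add(Z, add(Z, Z)), add(SZ, add(Z, Z)))))))
  [38] S(S(S(S(mul(add(Z, Z), add(SZ, add(Z, Z)))))))
  [39] S(S(S(S(mul(Z, add(SZ, add(Z, Z)))))))
  [40] S^4(Z)

Term B:
  start: add(add(Z, SSZ), add(Z, SSZ))
  [1] add(SSZ, add(Z, SSZ))
  [2] S(add(SZ, add(Z, SSZ)))
  [3] S(S(add(Z, add(Z, SSZ))))
  [4] S(S(add(Z, SSZ)))
  [5] S^4(Z)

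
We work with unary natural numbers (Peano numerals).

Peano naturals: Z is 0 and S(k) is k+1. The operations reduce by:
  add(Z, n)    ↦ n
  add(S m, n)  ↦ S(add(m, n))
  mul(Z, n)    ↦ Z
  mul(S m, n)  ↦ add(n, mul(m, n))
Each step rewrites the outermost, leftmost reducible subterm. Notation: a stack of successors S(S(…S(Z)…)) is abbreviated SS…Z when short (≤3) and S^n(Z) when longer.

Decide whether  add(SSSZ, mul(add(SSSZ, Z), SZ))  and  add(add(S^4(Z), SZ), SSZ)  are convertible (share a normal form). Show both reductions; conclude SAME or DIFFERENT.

Answer: DIFFERENT — A ⇓ S^6(Z), B ⇓ S^7(Z)

Derivation:
Term A:
  start: add(SSSZ, mul(add(SSSZ, Z), SZ))
  →1  S(add(SSZ, mul(add(SSSZ, Z), SZ)))
  →2  S(S(add(SZ, mul(add(SSSZ, Z), SZ))))
  →3  S(S(S(add(Z, mul(add(SSSZ, Z), SZ)))))
  →4  S(S(S(mul(add(SSSZ, Z), SZ))))
  →5  S(S(S(mul(S(add(SSZ, Z)), SZ))))
  →6  S(S(S(add(SZ, mul(add(SSZ, Z), SZ)))))
  →7  S(S(S(S(add(Z, mul(add(SSZ, Z), SZ))))))
  →8  S(S(S(S(mul(add(SSZ, Z), SZ)))))
  →9  S(S(S(S(mul(S(add(SZ, Z)), SZ)))))
  →10  S(S(S(S(add(SZ, mul(add(SZ, Z), SZ))))))
  →11  S(S(S(S(S(add(Z, mul(add(SZ, Z), SZ)))))))
  →12  S(S(S(S(S(mul(add(SZ, Z), SZ))))))
  →13  S(S(S(S(S(mul(S(add(Z, Z)), SZ))))))
  →14  S(S(S(S(S(add(SZ, mul(add(Z, Z), SZ)))))))
  →15  S(S(S(S(S(S(add(Z, mul(add(Z, Z), SZ))))))))
  →16  S(S(S(S(S(S(mul(add(Z, Z), SZ)))))))
  →17  S(S(S(S(S(S(mul(Z, SZ)))))))
  →18  S^6(Z)

Term B:
  start: add(add(S^4(Z), SZ), SSZ)
  →1  add(S(add(SSSZ, SZ)), SSZ)
  →2  S(add(add(SSSZ, SZ), SSZ))
  →3  S(add(S(add(SSZ, SZ)), SSZ))
  →4  S(S(add(add(SSZ, SZ), SSZ)))
  →5  S(S(add(S(add(SZ, SZ)), SSZ)))
  →6  S(S(S(add(add(SZ, SZ), SSZ))))
  →7  S(S(S(add(S(add(Z, SZ)), SSZ))))
  →8  S(S(S(S(add(add(Z, SZ), SSZ)))))
  →9  S(S(S(S(add(SZ, SSZ)))))
  →10  S(S(S(S(S(add(Z, SSZ))))))
  →11  S^7(Z)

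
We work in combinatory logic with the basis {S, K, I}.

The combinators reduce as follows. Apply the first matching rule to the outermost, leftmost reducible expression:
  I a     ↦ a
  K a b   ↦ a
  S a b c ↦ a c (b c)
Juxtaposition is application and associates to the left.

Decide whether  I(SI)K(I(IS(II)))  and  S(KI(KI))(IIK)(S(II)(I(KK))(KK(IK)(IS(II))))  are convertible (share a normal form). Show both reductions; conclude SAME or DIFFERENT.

Term A:
  start: I(SI)K(I(IS(II)))
  →1  SIK(I(IS(II)))
  →2  I(I(IS(II)))(K(I(IS(II))))
  →3  I(IS(II))(K(I(IS(II))))
  →4  IS(II)(K(I(IS(II))))
  →5  S(II)(K(I(IS(II))))
  →6  SI(K(I(IS(II))))
  →7  SI(K(IS(II)))
  →8  SI(K(S(II)))
  →9  SI(K(SI))

Term B:
  start: S(KI(KI))(IIK)(S(II)(I(KK))(KK(IK)(IS(II))))
  →1  KI(KI)(S(II)(I(KK))(KK(IK)(IS(II))))(IIK(S(II)(I(KK))(KK(IK)(IS(II)))))
  →2  I(S(II)(I(KK))(KK(IK)(IS(II))))(IIK(S(II)(I(KK))(KK(IK)(IS(II)))))
  →3  S(II)(I(KK))(KK(IK)(IS(II)))(IIK(S(II)(I(KK))(KK(IK)(IS(II)))))
  →4  II(KK(IK)(IS(II)))(I(KK)(KK(IK)(IS(II))))(IIK(S(II)(I(KK))(KK(IK)(IS(II)))))
  →5  I(KK(IK)(IS(II)))(I(KK)(KK(IK)(IS(II))))(IIK(S(II)(I(KK))(KK(IK)(IS(II)))))
  →6  KK(IK)(IS(II))(I(KK)(KK(IK)(IS(II))))(IIK(S(II)(I(KK))(KK(IK)(IS(II)))))
  →7  K(IS(II))(I(KK)(KK(IK)(IS(II))))(IIK(S(II)(I(KK))(KK(IK)(IS(II)))))
  →8  IS(II)(IIK(S(II)(I(KK))(KK(IK)(IS(II)))))
  →9  S(II)(IIK(S(II)(I(KK))(KK(IK)(IS(II)))))
  →10  SI(IIK(S(II)(I(KK))(KK(IK)(IS(II)))))
  →11  SI(IK(S(II)(I(KK))(KK(IK)(IS(II)))))
  →12  SI(K(S(II)(I(KK))(KK(IK)(IS(II)))))
  →13  SI(K(II(KK(IK)(IS(II)))(I(KK)(KK(IK)(IS(II))))))
  →14  SI(K(I(KK(IK)(IS(II)))(I(KK)(KK(IK)(IS(II))))))
  →15  SI(K(KK(IK)(IS(II))(I(KK)(KK(IK)(IS(II))))))
  →16  SI(K(K(IS(II))(I(KK)(KK(IK)(IS(II))))))
  →17  SI(K(IS(II)))
  →18  SI(K(S(II)))
  →19  SI(K(SI))

Answer: SAME — A ⇓ SI(K(SI)), B ⇓ SI(K(SI))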